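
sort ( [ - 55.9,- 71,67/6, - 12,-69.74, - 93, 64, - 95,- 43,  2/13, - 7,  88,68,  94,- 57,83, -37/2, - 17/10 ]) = [ -95,  -  93, -71, - 69.74 , - 57, - 55.9,-43,-37/2,  -  12,- 7, - 17/10, 2/13,67/6,64, 68,83 , 88,  94]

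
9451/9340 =1+111/9340=1.01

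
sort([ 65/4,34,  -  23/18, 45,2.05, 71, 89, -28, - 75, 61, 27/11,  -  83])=[ - 83, - 75,- 28, - 23/18 , 2.05, 27/11,65/4, 34,  45 , 61,71,89 ] 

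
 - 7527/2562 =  - 3 + 53/854 = - 2.94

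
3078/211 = 14 + 124/211=14.59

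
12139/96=12139/96 = 126.45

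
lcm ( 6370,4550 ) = 31850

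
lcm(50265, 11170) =100530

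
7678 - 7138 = 540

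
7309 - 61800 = - 54491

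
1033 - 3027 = -1994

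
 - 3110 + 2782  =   -328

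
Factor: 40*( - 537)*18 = - 2^4*3^3* 5^1*179^1 = - 386640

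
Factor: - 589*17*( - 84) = 841092  =  2^2*3^1*7^1*17^1*19^1 * 31^1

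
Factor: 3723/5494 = 2^ ( - 1 )*3^1*17^1*41^( - 1 ) * 67^( - 1) * 73^1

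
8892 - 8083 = 809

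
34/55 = 34/55 = 0.62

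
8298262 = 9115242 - 816980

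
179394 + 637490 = 816884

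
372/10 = 186/5  =  37.20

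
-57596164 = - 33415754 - 24180410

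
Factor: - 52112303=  - 53^1*149^1*6599^1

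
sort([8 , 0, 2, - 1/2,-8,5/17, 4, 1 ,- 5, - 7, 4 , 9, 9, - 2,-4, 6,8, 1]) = [ -8,  -  7, - 5,  -  4,-2, - 1/2,0, 5/17,1, 1 , 2 , 4, 4, 6,8, 8 , 9 , 9]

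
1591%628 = 335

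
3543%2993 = 550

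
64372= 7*9196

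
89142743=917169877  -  828027134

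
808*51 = 41208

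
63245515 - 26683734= 36561781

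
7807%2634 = 2539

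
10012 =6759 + 3253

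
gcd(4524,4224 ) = 12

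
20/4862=10/2431 = 0.00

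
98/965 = 98/965 = 0.10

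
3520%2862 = 658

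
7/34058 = 7/34058 = 0.00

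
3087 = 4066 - 979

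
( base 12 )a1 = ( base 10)121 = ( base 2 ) 1111001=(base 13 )94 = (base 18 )6d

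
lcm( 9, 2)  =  18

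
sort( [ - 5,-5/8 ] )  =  [ - 5, - 5/8]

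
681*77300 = 52641300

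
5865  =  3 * 1955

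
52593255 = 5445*9659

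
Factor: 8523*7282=62064486 =2^1*3^2*11^1*331^1 * 947^1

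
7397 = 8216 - 819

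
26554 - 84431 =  - 57877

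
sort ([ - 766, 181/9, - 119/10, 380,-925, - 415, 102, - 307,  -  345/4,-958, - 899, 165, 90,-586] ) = [ - 958,-925, - 899, - 766,-586 ,-415, - 307,-345/4, - 119/10,181/9,90 , 102,165,380]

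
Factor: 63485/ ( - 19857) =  - 3^( - 1)*5^1*6619^( - 1)*12697^1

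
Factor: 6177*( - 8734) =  - 2^1*3^1 * 11^1*29^1 * 71^1 *397^1=- 53949918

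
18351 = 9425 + 8926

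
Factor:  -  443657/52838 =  - 2^( - 1)*29^(  -  1) * 487^1 = - 487/58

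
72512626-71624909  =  887717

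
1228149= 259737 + 968412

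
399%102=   93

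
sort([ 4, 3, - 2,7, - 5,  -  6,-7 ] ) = [ - 7, - 6, - 5, - 2,3,4,7]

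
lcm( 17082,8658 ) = 632034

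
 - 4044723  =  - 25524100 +21479377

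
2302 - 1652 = 650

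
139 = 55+84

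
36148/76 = 9037/19 = 475.63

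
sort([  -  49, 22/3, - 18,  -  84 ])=[ - 84 ,  -  49, - 18,22/3]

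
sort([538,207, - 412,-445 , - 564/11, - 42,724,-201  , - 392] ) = [-445, - 412 , - 392,-201, - 564/11, - 42  ,  207, 538,724 ] 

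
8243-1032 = 7211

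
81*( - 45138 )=-3656178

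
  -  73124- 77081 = - 150205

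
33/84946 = 33/84946 = 0.00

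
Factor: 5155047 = 3^2*67^1*83^1  *  103^1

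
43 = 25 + 18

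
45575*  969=44162175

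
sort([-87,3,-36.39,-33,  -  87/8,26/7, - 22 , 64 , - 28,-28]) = [-87,-36.39, - 33, - 28, - 28, - 22, - 87/8, 3, 26/7, 64]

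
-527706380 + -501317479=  - 1029023859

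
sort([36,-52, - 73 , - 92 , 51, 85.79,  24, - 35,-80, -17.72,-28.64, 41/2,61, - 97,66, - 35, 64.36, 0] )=[- 97, - 92,-80, - 73, - 52,-35,-35, - 28.64 , - 17.72, 0,41/2,  24, 36,51, 61,64.36, 66,85.79]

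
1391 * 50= 69550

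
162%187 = 162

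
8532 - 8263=269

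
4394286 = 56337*78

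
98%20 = 18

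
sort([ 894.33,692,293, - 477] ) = [-477, 293 , 692,894.33]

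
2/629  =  2/629 = 0.00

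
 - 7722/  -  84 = 91 + 13/14 = 91.93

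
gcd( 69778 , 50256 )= 2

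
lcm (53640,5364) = 53640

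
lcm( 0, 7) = 0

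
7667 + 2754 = 10421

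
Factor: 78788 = 2^2*19697^1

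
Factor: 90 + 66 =156 = 2^2*3^1*13^1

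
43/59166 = 43/59166 = 0.00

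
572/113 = 572/113= 5.06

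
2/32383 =2/32383  =  0.00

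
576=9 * 64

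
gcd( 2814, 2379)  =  3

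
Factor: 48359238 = 2^1*3^1*193^1*41761^1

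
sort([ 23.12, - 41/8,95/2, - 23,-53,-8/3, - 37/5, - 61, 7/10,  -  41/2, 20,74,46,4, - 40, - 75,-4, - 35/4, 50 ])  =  [ - 75, - 61 ,  -  53, - 40,-23, - 41/2, - 35/4, - 37/5, - 41/8,-4, - 8/3, 7/10, 4, 20,23.12, 46, 95/2,50,74 ] 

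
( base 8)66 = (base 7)105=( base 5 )204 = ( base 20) 2e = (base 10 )54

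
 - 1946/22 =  - 89+ 6/11 = - 88.45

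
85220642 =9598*8879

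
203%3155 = 203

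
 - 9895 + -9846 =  - 19741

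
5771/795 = 5771/795 = 7.26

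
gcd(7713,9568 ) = 1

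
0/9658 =0 = 0.00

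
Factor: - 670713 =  -3^1*179^1*1249^1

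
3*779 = 2337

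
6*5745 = 34470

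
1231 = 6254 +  - 5023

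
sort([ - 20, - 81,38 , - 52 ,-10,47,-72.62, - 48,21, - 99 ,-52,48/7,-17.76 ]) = [ - 99, - 81, - 72.62,-52, - 52,-48, - 20,-17.76, - 10,48/7,  21,38, 47 ] 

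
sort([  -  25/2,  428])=[ - 25/2, 428 ] 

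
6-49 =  - 43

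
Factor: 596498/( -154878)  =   - 959/249 = -3^( - 1)*7^1*83^( - 1)*137^1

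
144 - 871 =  - 727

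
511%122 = 23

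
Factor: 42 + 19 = 61  =  61^1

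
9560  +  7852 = 17412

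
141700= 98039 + 43661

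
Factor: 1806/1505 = 2^1*3^1*5^( - 1)=6/5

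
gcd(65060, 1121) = 1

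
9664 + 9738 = 19402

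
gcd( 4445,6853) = 7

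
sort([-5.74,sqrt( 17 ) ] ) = [  -  5.74,sqrt(17)]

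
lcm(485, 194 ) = 970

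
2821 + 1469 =4290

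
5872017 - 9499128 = -3627111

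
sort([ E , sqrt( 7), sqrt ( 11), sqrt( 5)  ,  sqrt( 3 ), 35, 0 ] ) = [0,sqrt( 3 ) , sqrt(5),sqrt(7),E, sqrt( 11 ),35]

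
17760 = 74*240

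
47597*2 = 95194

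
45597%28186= 17411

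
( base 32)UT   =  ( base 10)989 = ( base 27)19H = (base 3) 1100122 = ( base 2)1111011101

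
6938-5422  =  1516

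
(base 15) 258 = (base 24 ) m5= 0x215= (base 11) 445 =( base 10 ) 533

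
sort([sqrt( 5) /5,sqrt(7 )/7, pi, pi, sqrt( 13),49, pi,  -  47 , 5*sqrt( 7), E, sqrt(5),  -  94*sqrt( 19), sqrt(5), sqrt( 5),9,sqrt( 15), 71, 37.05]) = [ - 94*sqrt( 19 ), - 47,sqrt( 7 ) /7, sqrt( 5)/5,sqrt( 5),  sqrt( 5 ), sqrt( 5 ), E, pi, pi,pi, sqrt( 13), sqrt( 15 ), 9 , 5*sqrt( 7),37.05, 49,71]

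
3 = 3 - 0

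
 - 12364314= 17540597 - 29904911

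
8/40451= 8/40451 = 0.00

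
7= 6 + 1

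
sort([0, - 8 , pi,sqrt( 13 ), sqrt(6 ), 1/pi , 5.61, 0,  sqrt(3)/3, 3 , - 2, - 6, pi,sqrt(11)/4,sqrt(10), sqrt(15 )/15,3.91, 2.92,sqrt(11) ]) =[ - 8,-6, - 2,0,0,sqrt(15)/15, 1/pi, sqrt( 3)/3, sqrt(11) /4, sqrt (6), 2.92 , 3, pi, pi,sqrt(10), sqrt ( 11 ), sqrt(13), 3.91 , 5.61 ]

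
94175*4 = 376700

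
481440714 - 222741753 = 258698961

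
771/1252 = 771/1252 = 0.62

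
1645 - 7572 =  -5927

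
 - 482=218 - 700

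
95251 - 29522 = 65729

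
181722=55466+126256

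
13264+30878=44142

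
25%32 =25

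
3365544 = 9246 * 364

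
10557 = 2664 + 7893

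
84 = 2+82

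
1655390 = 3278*505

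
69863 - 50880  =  18983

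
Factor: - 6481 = - 6481^1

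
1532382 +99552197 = 101084579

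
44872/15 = 44872/15 = 2991.47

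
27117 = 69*393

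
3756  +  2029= 5785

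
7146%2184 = 594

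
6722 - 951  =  5771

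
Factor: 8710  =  2^1* 5^1*13^1 * 67^1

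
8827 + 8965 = 17792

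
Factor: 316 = 2^2 * 79^1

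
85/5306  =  85/5306  =  0.02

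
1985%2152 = 1985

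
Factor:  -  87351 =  - 3^1*11^1*2647^1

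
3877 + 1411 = 5288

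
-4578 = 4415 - 8993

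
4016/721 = 4016/721 = 5.57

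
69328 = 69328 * 1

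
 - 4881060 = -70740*69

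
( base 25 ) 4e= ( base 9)136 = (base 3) 11020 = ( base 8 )162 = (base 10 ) 114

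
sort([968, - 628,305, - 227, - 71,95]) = [ - 628, - 227, - 71,  95, 305 , 968 ]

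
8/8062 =4/4031= 0.00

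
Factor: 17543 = 53^1*331^1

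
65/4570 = 13/914  =  0.01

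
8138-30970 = -22832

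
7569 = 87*87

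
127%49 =29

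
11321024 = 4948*2288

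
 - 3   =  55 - 58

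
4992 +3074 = 8066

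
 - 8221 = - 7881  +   - 340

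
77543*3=232629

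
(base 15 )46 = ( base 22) 30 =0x42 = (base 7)123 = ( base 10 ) 66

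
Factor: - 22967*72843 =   -  1672985181 = - 3^1*7^1 * 17^1*193^1*24281^1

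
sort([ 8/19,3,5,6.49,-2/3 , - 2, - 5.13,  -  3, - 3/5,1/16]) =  [ - 5.13, - 3, - 2, - 2/3, - 3/5, 1/16, 8/19,3,5,6.49] 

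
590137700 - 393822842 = 196314858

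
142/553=142/553 = 0.26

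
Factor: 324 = 2^2 * 3^4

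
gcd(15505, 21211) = 1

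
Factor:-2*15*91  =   - 2^1*3^1*5^1*7^1*13^1=- 2730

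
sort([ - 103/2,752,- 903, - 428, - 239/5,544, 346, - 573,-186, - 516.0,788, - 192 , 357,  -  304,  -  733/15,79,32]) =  [ - 903, - 573, - 516.0,-428 , - 304, - 192,-186,-103/2, - 733/15, - 239/5, 32,79,346,357,544, 752,788 ] 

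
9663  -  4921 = 4742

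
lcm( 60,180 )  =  180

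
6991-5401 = 1590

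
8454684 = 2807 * 3012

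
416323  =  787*529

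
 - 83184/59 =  - 83184/59=- 1409.90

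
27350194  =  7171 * 3814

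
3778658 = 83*45526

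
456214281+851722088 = 1307936369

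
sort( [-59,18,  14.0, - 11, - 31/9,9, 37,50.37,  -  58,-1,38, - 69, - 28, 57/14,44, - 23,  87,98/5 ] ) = [- 69, - 59 ,-58, - 28, - 23,-11, - 31/9,-1,57/14,  9,  14.0,18,98/5, 37,38, 44, 50.37, 87]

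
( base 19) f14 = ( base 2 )1010100111110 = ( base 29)6DF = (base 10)5438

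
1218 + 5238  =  6456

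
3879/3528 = 431/392 = 1.10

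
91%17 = 6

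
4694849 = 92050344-87355495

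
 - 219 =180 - 399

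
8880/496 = 17 + 28/31=17.90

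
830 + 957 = 1787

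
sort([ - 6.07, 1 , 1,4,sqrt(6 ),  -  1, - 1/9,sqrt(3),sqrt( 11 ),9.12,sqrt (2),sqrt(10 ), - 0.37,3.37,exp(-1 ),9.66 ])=[ - 6.07 , - 1, - 0.37, - 1/9,exp(-1 ),1,1,sqrt( 2 ),  sqrt( 3 ),sqrt( 6 ),sqrt(10 ),  sqrt (11), 3.37, 4 , 9.12,9.66] 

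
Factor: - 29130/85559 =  - 2^1*3^1*5^1*67^(  -  1)*971^1*1277^ (-1) 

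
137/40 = 137/40 =3.42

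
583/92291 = 583/92291 = 0.01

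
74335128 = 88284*842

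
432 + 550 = 982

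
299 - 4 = 295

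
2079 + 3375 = 5454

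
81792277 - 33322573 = 48469704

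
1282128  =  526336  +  755792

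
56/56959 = 8/8137 = 0.00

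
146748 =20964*7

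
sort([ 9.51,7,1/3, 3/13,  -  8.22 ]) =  [ - 8.22,3/13,1/3,7 , 9.51 ] 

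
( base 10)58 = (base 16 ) 3A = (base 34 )1o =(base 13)46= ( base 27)24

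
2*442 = 884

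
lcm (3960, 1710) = 75240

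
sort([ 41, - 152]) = [ - 152,41]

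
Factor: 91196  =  2^2*7^1*3257^1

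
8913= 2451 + 6462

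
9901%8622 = 1279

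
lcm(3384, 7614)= 30456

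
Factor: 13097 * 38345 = 502204465 = 5^1*7^1*1871^1*7669^1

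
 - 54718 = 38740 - 93458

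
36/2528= 9/632 = 0.01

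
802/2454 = 401/1227 =0.33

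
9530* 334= 3183020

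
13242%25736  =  13242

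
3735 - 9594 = - 5859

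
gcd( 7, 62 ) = 1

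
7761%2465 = 366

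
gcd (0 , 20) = 20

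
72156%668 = 12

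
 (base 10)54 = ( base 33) 1l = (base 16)36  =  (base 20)2E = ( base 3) 2000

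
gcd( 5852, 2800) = 28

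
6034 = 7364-1330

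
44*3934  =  173096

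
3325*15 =49875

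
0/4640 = 0 = 0.00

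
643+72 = 715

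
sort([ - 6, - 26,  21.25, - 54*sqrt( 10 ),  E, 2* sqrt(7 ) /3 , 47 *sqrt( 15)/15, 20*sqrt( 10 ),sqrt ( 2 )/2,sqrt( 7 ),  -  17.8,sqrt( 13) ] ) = [ -54*sqrt( 10) ,-26, - 17.8, - 6, sqrt(2)/2,2*sqrt( 7) /3,  sqrt( 7 ), E, sqrt( 13) , 47*sqrt( 15)/15, 21.25, 20*sqrt( 10 )] 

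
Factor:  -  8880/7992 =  - 2^1*3^( - 2 )*5^1 = - 10/9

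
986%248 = 242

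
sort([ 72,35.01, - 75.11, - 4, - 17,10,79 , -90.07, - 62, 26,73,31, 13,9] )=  [- 90.07,-75.11,-62, - 17,- 4,9,10,13,26,31,35.01, 72,73, 79]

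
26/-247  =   -1 + 17/19 =- 0.11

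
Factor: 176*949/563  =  167024/563 = 2^4*11^1*13^1*73^1* 563^( - 1 )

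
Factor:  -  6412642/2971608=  - 2^ ( - 2 )*3^( - 1 ) * 123817^ (-1) * 3206321^1 = - 3206321/1485804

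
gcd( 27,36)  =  9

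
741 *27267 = 20204847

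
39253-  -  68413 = 107666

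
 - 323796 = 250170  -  573966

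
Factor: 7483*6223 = 46566709= 7^3*127^1*1069^1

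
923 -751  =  172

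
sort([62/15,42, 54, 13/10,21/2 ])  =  [ 13/10, 62/15,21/2, 42, 54 ] 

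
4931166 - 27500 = 4903666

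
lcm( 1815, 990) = 10890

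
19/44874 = 19/44874= 0.00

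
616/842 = 308/421 = 0.73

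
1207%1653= 1207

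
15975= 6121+9854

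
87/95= 87/95 = 0.92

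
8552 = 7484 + 1068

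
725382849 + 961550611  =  1686933460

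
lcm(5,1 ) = 5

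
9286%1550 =1536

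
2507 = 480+2027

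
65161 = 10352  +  54809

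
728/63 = 11+5/9 = 11.56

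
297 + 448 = 745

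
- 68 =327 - 395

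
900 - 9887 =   -  8987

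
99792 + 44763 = 144555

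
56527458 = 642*88049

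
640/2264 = 80/283 = 0.28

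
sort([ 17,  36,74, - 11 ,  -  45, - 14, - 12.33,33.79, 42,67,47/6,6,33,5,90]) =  [ - 45, -14,-12.33, - 11, 5, 6, 47/6 , 17,33, 33.79,36,42,67,74,90]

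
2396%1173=50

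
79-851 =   -  772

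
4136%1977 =182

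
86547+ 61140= 147687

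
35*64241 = 2248435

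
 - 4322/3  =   - 4322/3 = -  1440.67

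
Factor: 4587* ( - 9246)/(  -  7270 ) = 21205701/3635  =  3^2*5^ (-1)*11^1 * 23^1*67^1 * 139^1 *727^( - 1) 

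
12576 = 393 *32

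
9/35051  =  9/35051 = 0.00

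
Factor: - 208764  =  - 2^2 * 3^3*1933^1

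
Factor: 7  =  7^1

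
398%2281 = 398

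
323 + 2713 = 3036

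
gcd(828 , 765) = 9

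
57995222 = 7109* 8158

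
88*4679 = 411752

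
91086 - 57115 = 33971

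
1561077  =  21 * 74337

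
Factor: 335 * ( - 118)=  -  39530  =  - 2^1*5^1 * 59^1 * 67^1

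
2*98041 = 196082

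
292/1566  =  146/783 = 0.19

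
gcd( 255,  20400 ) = 255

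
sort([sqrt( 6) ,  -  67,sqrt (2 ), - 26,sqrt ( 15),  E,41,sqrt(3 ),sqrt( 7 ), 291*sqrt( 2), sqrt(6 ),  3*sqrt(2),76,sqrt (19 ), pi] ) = [-67,  -  26, sqrt( 2), sqrt(3 ), sqrt (6 ), sqrt( 6 ),sqrt( 7)  ,  E, pi, sqrt( 15), 3 * sqrt( 2), sqrt(19) , 41, 76, 291*sqrt( 2 )]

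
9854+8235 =18089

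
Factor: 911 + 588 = 1499^1 = 1499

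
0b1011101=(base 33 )2R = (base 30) 33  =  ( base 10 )93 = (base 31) 30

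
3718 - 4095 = - 377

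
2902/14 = 1451/7  =  207.29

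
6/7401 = 2/2467= 0.00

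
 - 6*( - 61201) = 367206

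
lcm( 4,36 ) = 36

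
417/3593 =417/3593  =  0.12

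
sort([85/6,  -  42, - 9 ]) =[ - 42, - 9,85/6 ] 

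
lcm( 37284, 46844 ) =1826916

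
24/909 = 8/303=0.03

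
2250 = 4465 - 2215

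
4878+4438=9316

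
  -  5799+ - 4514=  - 10313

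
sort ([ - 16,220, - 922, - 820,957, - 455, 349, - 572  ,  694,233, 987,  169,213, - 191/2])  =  [ - 922, - 820, - 572, - 455, - 191/2, - 16,  169, 213,220, 233, 349, 694, 957,987 ]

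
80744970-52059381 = 28685589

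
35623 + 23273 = 58896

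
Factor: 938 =2^1*7^1*67^1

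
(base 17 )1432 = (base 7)23564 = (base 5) 143442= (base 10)6122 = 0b1011111101010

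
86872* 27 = 2345544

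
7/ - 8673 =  - 1 + 1238/1239 = -0.00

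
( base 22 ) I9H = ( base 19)15dg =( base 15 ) 29A2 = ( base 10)8927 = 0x22df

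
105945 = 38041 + 67904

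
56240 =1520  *37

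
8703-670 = 8033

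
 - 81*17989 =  - 1457109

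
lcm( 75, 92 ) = 6900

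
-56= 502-558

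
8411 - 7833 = 578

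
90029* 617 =55547893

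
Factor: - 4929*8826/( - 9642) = 3^1*31^1*53^1*1471^1* 1607^ ( - 1) = 7250559/1607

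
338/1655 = 338/1655=0.20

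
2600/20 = 130= 130.00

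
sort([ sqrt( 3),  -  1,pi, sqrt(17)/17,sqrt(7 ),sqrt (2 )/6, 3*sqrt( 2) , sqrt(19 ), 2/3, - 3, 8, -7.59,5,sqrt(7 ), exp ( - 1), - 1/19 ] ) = [ - 7.59, - 3, - 1 ,  -  1/19,sqrt(2)/6,sqrt (17)/17, exp (-1 ),2/3,sqrt(3),sqrt( 7), sqrt(7),  pi,3*sqrt ( 2), sqrt(19), 5, 8] 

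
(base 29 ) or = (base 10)723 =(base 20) 1G3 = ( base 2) 1011010011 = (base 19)201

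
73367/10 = 7336 + 7/10 =7336.70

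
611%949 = 611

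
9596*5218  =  50071928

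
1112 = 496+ 616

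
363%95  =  78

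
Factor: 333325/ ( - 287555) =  - 335/289 = -5^1*17^(  -  2 )*67^1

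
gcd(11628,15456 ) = 12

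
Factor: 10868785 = 5^1 *2173757^1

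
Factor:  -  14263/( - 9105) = 3^ ( - 1 ) * 5^ (-1 ) * 17^1 * 607^ (-1)  *839^1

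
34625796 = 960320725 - 925694929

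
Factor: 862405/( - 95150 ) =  - 997/110 = -  2^( - 1 )*5^( - 1 )*11^( - 1 )*997^1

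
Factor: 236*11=2596=2^2 * 11^1*59^1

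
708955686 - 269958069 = 438997617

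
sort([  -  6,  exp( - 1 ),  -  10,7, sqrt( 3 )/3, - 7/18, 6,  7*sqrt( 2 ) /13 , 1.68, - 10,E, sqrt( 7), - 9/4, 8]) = [ -10, - 10 , - 6, - 9/4, - 7/18,exp( - 1 ), sqrt( 3 )/3, 7 * sqrt( 2 )/13,1.68,  sqrt( 7 ),E, 6,7,8 ]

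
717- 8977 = - 8260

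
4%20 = 4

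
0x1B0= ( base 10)432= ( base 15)1dc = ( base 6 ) 2000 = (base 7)1155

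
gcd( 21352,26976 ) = 8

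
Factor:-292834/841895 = -2^1*5^ ( - 1 ) * 163^(  -  1)*1033^(  -  1)*146417^1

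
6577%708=205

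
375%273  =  102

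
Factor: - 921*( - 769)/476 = 2^( - 2)*3^1 * 7^( - 1 )*17^( - 1)*307^1*769^1 = 708249/476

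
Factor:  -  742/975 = -2^1*3^( - 1 )*5^(-2)*7^1*13^(-1)*53^1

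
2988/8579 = 2988/8579 = 0.35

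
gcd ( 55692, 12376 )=6188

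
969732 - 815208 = 154524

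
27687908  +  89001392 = 116689300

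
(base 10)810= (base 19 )24c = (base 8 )1452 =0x32A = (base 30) R0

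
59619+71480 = 131099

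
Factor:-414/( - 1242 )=3^( - 1) = 1/3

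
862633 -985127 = -122494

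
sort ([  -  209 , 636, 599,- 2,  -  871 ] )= [ - 871, - 209,-2,599, 636]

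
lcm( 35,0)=0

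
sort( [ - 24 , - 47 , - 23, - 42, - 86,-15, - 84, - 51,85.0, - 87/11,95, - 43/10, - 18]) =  [ - 86, - 84, - 51,  -  47, - 42 , - 24,-23, - 18,-15,-87/11, - 43/10, 85.0,95]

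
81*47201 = 3823281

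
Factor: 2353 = 13^1 * 181^1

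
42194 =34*1241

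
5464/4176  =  683/522 = 1.31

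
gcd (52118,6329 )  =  1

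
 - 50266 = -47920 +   -  2346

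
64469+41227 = 105696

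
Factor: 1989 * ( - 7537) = -3^2* 13^1*17^1* 7537^1 = -14991093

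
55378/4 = 27689/2 = 13844.50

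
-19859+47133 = 27274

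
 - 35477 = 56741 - 92218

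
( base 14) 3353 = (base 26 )d41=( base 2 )10001010111101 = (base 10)8893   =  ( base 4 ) 2022331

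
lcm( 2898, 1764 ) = 40572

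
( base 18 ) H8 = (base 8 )472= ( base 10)314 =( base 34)98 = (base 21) EK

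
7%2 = 1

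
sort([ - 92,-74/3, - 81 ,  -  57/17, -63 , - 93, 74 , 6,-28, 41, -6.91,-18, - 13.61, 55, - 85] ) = [ - 93 ,- 92, - 85, - 81,-63, - 28 , - 74/3, - 18, - 13.61, - 6.91, - 57/17,6,  41, 55,74 ] 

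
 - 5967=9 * ( -663 ) 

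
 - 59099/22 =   -  2687+ 15/22 = - 2686.32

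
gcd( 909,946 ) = 1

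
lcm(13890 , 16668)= 83340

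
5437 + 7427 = 12864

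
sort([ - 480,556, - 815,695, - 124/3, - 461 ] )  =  [ - 815, - 480, - 461,- 124/3, 556,695] 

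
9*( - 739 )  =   - 6651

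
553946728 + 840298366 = 1394245094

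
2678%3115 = 2678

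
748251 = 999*749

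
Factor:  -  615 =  - 3^1*5^1 * 41^1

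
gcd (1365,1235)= 65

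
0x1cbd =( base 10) 7357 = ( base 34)6cd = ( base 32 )75T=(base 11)5589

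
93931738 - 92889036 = 1042702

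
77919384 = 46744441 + 31174943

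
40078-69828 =-29750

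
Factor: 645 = 3^1 * 5^1*43^1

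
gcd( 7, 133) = 7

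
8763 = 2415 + 6348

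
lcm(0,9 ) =0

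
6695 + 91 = 6786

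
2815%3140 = 2815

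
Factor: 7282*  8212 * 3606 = 215638021104 = 2^4*3^1*11^1 *331^1*601^1*2053^1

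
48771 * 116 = 5657436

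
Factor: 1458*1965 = 2^1*3^7  *  5^1*131^1 = 2864970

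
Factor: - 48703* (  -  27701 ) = 1349121803 = 113^1 * 431^1*27701^1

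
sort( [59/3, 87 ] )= [ 59/3, 87 ] 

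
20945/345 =60 + 49/69 = 60.71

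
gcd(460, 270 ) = 10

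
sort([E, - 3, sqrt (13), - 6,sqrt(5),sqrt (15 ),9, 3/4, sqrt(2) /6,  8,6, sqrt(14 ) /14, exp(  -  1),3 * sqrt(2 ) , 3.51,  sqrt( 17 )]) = [  -  6, - 3,sqrt(2) /6,  sqrt (14 ) /14,exp( - 1), 3/4,sqrt(5), E,3.51,sqrt(13 ),sqrt(15), sqrt( 17),3*sqrt(2 ), 6,8,9]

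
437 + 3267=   3704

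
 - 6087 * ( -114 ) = 693918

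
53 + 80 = 133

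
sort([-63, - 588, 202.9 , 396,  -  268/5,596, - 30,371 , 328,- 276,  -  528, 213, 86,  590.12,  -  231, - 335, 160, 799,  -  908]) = [-908, -588, - 528,  -  335, - 276, - 231,-63, - 268/5, - 30, 86, 160, 202.9, 213, 328,  371  ,  396,  590.12,596,799]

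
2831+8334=11165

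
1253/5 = 1253/5 = 250.60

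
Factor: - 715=  -  5^1*11^1*13^1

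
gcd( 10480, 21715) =5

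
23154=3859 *6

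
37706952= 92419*408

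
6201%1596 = 1413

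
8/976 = 1/122 = 0.01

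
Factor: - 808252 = - 2^2 * 202063^1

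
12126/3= 4042 = 4042.00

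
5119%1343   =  1090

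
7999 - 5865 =2134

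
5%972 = 5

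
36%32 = 4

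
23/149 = 23/149 =0.15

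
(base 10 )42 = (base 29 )1D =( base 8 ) 52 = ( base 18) 26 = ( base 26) 1G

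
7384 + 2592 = 9976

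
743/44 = 16+39/44 = 16.89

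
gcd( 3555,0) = 3555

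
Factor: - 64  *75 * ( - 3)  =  14400  =  2^6*3^2*5^2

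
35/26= 35/26  =  1.35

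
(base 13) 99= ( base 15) 86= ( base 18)70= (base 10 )126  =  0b1111110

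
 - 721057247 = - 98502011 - 622555236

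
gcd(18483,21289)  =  61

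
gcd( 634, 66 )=2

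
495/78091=495/78091 = 0.01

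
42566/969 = 43 + 899/969 = 43.93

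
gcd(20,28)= 4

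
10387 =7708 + 2679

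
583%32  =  7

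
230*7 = 1610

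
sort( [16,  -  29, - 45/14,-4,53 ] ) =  [ - 29, - 4, - 45/14, 16,53]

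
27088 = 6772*4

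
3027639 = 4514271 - 1486632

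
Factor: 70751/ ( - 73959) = -3^( - 1 )*89^( - 1)*139^1 * 277^( - 1 ) * 509^1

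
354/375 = 118/125 = 0.94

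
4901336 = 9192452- 4291116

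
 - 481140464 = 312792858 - 793933322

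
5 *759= 3795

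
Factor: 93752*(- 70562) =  - 2^4*11719^1 * 35281^1  =  - 6615328624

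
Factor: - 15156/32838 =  - 6/13 = -  2^1*3^1*13^(-1)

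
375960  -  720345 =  -344385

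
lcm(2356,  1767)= 7068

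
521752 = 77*6776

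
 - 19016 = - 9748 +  - 9268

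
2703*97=262191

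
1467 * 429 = 629343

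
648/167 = 3 + 147/167 = 3.88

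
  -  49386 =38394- 87780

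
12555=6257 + 6298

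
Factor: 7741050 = 2^1*3^1*5^2*51607^1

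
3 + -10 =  - 7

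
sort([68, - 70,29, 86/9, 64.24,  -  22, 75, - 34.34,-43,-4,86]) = [-70, - 43,-34.34, - 22,-4,  86/9, 29, 64.24, 68,75, 86] 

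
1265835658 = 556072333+709763325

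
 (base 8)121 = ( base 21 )3I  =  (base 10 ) 81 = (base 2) 1010001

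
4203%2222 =1981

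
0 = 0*484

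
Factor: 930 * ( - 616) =  -  2^4 * 3^1*5^1*7^1*11^1 * 31^1 = - 572880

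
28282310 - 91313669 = -63031359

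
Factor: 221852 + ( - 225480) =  - 2^2*907^1 = - 3628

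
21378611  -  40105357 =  - 18726746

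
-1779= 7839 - 9618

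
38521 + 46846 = 85367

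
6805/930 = 1361/186 = 7.32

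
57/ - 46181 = - 1 + 46124/46181 = - 0.00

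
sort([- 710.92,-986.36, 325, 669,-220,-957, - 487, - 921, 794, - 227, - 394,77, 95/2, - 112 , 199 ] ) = [ - 986.36, -957, -921, - 710.92, - 487,-394, - 227, - 220,-112 , 95/2,77, 199,325, 669,794 ]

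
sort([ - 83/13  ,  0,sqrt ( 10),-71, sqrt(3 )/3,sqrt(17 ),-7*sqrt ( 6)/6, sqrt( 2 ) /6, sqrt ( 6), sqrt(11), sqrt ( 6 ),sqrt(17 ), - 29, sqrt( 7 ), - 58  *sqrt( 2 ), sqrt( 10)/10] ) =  [ - 58*sqrt(2 ), - 71, - 29, - 83/13, - 7*sqrt( 6) /6, 0 , sqrt( 2) /6, sqrt (10)/10,sqrt( 3 )/3, sqrt( 6 ) , sqrt(6),sqrt( 7 ), sqrt ( 10), sqrt( 11) , sqrt(17 ) , sqrt(17)]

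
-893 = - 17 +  - 876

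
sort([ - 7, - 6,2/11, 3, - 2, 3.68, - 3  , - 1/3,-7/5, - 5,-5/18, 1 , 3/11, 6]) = [ - 7, - 6, - 5, - 3, - 2, - 7/5, - 1/3, - 5/18, 2/11,3/11, 1, 3 , 3.68,6 ] 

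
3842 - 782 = 3060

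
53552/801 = 66 + 686/801 = 66.86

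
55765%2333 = 2106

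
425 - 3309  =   - 2884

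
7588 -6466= 1122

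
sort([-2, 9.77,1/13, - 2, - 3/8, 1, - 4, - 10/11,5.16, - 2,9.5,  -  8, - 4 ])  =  [ - 8, -4,  -  4, - 2,-2,-2, - 10/11, - 3/8,1/13,1,5.16,9.5,9.77] 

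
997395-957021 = 40374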